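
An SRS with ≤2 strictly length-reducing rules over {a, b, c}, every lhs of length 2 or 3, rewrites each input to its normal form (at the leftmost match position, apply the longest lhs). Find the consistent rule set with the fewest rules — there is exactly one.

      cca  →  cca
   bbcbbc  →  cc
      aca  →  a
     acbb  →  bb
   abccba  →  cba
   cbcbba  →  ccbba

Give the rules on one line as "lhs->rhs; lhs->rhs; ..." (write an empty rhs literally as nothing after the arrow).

ac->; bc->c

  | cca
  | bbcbbc => bcbbc => cbbc => cbc => cc
  | aca => a
  | acbb => bb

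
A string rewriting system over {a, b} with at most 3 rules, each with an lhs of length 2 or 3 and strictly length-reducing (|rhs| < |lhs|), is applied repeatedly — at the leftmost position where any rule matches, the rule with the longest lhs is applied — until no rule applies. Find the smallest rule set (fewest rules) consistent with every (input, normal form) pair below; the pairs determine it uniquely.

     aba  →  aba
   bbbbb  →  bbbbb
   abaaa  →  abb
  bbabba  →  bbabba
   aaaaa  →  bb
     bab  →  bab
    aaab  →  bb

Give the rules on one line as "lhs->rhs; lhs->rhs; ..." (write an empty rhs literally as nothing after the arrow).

aa->b; aaa->b

  | aba
  | bbbbb
  | abaaa => abb
  | bbabba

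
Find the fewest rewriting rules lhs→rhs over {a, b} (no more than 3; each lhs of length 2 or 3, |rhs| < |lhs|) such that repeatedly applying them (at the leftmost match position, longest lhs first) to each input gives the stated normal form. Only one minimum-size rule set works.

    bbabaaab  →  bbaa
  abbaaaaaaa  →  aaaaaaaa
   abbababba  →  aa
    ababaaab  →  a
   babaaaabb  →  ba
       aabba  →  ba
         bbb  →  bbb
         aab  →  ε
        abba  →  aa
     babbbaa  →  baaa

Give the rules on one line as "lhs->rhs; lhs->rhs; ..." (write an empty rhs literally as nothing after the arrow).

  | bbabaaab => bbaaaab => bbaa
  | abbaaaaaaa => abaaaaaaa => aaaaaaaa
  | abbababba => abababba => aababba => abba => aba => aa
  | ababaaab => aabaaab => aaab => a

aab->; ab->a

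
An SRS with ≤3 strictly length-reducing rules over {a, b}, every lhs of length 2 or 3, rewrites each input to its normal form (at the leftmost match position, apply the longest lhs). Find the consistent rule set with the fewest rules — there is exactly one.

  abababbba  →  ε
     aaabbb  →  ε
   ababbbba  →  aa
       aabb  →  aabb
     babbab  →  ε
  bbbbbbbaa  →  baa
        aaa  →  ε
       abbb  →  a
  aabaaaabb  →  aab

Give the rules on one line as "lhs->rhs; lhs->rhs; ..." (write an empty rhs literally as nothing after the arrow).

aaa->; bab->; bbb->

  | abababbba => aabbba => aaa => ε
  | aaabbb => bbb => ε
  | ababbbba => abbba => aa
  | aabb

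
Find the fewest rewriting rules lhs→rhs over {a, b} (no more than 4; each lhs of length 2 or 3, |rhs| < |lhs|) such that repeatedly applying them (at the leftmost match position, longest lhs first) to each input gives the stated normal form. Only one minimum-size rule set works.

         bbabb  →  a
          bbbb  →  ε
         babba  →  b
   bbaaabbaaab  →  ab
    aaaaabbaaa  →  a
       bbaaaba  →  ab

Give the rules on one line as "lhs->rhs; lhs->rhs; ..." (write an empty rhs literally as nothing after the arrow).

  | bbabb => abb => a
  | bbbb => bb => ε
  | babba => bbba => ba => b
  | bbaaabbaaab => aaabbaaab => aabbaaab => abbaaab => aaaab => aaab => aab => ab

aa->a; ba->b; bb->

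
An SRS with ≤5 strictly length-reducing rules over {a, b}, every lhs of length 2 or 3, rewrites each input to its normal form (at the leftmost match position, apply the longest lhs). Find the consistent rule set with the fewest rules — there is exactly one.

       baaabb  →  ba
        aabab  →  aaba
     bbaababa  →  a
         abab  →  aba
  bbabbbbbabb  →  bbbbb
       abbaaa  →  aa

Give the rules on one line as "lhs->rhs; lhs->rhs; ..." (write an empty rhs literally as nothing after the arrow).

  | baaabb => abb => ba
  | aabab => aaba
  | bbaababa => ababa => abaa => a
  | abab => aba

abb->ba; baa->; bab->ba; bba->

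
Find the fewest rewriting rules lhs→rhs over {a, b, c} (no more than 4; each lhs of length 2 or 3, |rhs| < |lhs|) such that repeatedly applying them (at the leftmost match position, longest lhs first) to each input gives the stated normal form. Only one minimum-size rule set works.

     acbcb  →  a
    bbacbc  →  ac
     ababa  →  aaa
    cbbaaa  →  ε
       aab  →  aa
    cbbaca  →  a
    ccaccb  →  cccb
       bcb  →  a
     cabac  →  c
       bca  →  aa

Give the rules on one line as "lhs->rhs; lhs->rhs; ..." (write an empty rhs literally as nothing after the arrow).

ab->a; ba->; bc->a; ca->

  | acbcb => acab => ab => a
  | bbacbc => bcbc => abc => ac
  | ababa => aaba => aaa
  | cbbaaa => cbaa => ca => ε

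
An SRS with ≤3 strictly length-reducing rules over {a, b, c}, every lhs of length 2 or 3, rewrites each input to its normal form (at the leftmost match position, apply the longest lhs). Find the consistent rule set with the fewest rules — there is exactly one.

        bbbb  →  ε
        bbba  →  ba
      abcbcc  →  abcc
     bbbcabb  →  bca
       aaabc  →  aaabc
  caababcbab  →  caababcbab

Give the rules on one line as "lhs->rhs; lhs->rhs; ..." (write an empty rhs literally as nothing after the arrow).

bb->; cbc->c

  | bbbb => bb => ε
  | bbba => ba
  | abcbcc => abcc
  | bbbcabb => bcabb => bca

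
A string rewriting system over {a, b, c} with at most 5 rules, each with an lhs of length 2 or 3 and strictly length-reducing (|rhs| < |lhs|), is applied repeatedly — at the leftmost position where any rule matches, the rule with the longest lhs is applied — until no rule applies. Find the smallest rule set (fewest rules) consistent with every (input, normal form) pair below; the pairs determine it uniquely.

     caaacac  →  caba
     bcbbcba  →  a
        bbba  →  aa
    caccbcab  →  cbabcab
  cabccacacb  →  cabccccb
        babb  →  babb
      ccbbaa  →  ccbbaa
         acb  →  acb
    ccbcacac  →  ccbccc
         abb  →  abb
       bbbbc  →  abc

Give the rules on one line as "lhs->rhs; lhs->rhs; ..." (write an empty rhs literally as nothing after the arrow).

aca->c; acc->ba; bbb->a; bcb->

  | caaacac => caacc => caba
  | bcbbcba => bcba => a
  | bbba => aa
  | caccbcab => cbabcab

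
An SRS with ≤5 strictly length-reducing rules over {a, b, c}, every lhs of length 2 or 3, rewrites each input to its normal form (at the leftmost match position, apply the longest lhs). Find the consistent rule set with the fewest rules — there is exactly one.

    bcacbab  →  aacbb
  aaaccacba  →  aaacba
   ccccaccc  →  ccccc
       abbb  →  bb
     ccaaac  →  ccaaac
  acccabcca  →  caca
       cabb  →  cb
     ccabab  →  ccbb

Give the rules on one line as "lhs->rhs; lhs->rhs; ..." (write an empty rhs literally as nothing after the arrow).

  | bcacbab => aacbab => aacbb
  | aaaccacba => aaacba
  | ccccaccc => ccccc
  | abbb => bb

ab->b; abb->b; acc->; bc->a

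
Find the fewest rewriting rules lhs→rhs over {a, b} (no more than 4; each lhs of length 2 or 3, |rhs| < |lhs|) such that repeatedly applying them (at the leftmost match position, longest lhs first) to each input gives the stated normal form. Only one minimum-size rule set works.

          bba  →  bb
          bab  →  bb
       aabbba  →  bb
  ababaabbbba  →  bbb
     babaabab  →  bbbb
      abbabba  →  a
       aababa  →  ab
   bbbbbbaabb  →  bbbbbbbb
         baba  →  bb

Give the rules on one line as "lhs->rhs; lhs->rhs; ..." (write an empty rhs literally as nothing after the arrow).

aab->; abb->; ba->b

  | bba => bb
  | bab => bb
  | aabbba => bba => bb
  | ababaabbbba => abbaabbbba => aabbbba => bbba => bbb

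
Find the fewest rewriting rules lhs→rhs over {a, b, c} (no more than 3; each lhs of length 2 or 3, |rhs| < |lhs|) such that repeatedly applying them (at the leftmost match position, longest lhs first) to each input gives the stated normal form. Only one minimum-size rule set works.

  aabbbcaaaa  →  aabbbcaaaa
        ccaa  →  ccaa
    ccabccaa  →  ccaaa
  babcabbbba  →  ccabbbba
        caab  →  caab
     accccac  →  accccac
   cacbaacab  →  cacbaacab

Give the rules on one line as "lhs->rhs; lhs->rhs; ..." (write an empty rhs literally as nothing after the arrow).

  | aabbbcaaaa
  | ccaa
  | ccabccaa => ccaaa
  | babcabbbba => ccabbbba

bab->c; bcc->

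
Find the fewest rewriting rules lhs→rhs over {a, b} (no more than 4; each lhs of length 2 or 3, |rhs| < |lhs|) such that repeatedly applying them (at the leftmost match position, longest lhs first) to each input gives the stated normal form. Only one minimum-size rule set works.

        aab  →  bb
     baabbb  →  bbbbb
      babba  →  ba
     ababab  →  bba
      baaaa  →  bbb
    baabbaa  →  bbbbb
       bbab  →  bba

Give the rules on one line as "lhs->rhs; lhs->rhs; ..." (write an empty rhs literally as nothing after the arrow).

  | aab => bb
  | baabbb => bbbbb
  | babba => ba
  | ababab => aabab => bbab => bba

aa->b; ab->a; abb->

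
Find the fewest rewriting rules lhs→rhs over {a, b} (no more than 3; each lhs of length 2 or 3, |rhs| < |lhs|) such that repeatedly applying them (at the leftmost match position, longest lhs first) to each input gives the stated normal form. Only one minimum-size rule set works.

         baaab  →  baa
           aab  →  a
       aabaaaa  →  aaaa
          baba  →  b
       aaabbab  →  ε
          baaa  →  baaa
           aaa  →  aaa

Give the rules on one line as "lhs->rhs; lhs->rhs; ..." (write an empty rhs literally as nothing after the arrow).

ab->; aba->

  | baaab => baa
  | aab => a
  | aabaaaa => aaaa
  | baba => b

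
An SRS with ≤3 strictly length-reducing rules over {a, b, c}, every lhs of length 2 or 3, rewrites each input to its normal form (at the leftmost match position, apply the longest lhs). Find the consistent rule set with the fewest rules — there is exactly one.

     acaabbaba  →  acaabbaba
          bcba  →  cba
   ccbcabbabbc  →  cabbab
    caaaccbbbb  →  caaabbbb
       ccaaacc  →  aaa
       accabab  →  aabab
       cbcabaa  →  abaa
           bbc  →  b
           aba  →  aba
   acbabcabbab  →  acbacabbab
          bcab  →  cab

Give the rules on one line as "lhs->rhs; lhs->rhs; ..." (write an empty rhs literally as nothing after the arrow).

  | acaabbaba
  | bcba => cba
  | ccbcabbabbc => bcabbabbc => cabbabbc => cabbab
  | caaaccbbbb => caaabbbb

bbc->b; bc->c; cc->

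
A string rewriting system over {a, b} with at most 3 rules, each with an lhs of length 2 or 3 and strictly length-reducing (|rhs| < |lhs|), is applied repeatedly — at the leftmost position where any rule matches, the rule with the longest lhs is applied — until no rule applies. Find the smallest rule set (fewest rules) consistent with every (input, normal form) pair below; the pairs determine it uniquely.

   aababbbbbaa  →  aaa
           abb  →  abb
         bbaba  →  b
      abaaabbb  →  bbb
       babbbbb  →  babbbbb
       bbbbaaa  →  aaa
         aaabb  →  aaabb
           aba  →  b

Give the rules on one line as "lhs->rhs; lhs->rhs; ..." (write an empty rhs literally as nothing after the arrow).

  | aababbbbbaa => abbbbbbaa => abbbbaa => abbaa => aaa
  | abb
  | bbaba => aba => b
  | abaaabbb => baabbb => bbb

aba->b; baa->; bba->a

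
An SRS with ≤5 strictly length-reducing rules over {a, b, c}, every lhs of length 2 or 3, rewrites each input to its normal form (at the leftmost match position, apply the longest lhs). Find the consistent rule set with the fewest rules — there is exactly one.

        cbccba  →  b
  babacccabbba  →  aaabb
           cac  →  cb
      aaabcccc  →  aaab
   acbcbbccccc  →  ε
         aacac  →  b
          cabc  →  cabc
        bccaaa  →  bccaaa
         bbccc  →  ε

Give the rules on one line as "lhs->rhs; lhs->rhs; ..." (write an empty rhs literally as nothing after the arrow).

ac->b; ba->; cbc->a; ccc->aa

  | cbccba => acba => bba => b
  | babacccabbba => bacccabbba => cccabbba => aaabbba => aaabb
  | cac => cb
  | aaabcccc => aaabaac => aaaac => aaab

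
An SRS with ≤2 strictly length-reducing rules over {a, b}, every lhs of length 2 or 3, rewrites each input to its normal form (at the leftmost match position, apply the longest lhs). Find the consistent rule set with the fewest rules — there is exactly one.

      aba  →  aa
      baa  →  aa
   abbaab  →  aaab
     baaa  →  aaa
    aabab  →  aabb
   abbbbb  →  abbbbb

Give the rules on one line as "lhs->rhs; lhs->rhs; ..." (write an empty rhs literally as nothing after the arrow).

  | aba => aa
  | baa => aa
  | abbaab => abaab => aaab
  | baaa => aaa

ba->a; bab->bb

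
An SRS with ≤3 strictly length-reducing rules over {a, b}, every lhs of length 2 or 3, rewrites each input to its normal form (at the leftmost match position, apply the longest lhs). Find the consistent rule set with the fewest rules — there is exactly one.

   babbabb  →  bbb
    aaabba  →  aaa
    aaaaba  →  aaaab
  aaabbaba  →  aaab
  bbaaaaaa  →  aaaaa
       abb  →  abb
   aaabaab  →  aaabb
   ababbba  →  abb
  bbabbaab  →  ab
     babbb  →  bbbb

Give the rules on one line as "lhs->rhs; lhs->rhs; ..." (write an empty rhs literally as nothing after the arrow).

ba->b; bba->

  | babbabb => bbbabb => bbb
  | aaabba => aaa
  | aaaaba => aaaab
  | aaabbaba => aaaba => aaab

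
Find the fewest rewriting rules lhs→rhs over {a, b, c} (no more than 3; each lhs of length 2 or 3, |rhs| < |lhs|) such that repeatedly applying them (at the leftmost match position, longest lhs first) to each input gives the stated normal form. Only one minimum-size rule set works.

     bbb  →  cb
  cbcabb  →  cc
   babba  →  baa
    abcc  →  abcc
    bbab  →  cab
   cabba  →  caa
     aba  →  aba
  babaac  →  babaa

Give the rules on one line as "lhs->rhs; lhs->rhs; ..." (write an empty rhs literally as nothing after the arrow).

  | bbb => cb
  | cbcabb => cbb => cc
  | babba => baca => baa
  | abcc

ac->a; bb->c; bca->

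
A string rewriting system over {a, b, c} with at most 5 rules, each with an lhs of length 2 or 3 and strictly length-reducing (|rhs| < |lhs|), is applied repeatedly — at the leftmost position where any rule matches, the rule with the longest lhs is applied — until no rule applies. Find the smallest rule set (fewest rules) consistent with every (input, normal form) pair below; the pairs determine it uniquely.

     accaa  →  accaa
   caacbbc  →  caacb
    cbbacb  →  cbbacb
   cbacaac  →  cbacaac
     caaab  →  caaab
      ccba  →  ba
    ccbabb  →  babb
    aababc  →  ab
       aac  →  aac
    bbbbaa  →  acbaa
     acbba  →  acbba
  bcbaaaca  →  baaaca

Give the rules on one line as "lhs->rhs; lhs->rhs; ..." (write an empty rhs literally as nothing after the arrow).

  | accaa
  | caacbbc => caacb
  | cbbacb
  | cbacaac

aba->b; bbb->ac; bc->; ccb->b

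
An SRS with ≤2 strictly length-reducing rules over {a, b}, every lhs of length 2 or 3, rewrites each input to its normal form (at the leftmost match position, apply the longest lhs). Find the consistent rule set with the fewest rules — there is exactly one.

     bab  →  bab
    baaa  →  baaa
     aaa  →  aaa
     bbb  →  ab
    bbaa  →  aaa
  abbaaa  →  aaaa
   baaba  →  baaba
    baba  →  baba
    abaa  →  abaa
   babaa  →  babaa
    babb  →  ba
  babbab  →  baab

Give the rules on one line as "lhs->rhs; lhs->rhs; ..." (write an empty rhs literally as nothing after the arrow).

  | bab
  | baaa
  | aaa
  | bbb => ab

abb->a; bb->a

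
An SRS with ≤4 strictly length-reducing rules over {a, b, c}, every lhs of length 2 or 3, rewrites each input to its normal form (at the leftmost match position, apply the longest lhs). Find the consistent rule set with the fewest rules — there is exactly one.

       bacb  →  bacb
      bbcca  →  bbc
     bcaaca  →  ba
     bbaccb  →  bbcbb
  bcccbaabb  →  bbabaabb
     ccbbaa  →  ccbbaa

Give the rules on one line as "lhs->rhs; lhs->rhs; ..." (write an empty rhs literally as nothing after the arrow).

  | bacb
  | bbcca => bbc
  | bcaaca => baca => ba
  | bbaccb => bbcbb

acc->cb; ca->; ccc->ba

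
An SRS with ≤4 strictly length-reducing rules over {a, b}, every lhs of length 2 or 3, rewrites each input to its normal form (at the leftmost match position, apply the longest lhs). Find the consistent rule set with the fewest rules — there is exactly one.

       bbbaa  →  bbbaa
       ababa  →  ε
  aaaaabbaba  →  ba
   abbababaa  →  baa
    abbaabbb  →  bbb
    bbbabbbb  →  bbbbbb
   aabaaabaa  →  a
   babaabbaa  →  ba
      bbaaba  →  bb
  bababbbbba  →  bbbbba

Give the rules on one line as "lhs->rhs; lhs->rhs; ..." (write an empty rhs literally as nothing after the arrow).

aaa->; ab->a; bab->b

  | bbbaa
  | ababa => aaba => aaa => ε
  | aaaaabbaba => aabbaba => aababa => aaaba => ba
  | abbababaa => abababaa => aababaa => aaabaa => baa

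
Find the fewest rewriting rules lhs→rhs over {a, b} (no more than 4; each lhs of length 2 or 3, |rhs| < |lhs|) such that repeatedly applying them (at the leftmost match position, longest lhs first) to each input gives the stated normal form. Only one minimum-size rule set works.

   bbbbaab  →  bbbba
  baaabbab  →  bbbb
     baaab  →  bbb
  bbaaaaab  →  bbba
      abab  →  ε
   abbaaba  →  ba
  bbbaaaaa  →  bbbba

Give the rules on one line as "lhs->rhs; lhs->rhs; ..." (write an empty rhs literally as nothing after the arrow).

aa->a; aaa->b; aab->a; ab->

  | bbbbaab => bbbba
  | baaabbab => bbbbab => bbbb
  | baaab => bbb
  | bbaaaaab => bbbaab => bbba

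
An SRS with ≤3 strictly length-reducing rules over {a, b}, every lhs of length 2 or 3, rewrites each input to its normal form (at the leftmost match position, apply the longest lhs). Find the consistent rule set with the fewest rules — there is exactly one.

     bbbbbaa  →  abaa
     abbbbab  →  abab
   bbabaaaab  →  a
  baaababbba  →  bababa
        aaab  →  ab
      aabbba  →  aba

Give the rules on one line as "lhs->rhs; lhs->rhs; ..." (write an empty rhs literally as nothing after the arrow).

aab->b; abb->ab; bb->a

  | bbbbbaa => abbbaa => abbaa => abaa
  | abbbbab => abbbab => abbab => abab
  | bbabaaaab => aabaaaab => baaaab => baab => bb => a
  | baaababbba => bababbba => bababba => bababa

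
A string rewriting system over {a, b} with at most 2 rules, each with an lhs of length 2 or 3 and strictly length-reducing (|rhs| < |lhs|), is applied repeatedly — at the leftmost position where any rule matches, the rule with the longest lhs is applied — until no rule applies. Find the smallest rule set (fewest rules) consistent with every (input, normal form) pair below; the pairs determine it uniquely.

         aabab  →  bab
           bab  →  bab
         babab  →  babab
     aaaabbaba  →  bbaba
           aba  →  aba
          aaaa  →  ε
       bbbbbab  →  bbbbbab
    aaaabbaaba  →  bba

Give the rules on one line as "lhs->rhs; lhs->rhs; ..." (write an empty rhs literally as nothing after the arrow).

  | aabab => bab
  | bab
  | babab
  | aaaabbaba => aabbaba => bbaba

aa->; baa->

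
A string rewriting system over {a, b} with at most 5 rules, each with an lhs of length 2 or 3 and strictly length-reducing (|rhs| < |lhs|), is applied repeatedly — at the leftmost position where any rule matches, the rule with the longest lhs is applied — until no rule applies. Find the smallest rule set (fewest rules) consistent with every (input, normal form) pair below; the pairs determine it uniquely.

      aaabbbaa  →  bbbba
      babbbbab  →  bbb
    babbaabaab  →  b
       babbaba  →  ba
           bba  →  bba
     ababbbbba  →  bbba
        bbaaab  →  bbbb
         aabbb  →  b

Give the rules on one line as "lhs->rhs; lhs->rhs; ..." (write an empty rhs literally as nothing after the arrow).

  | aaabbbaa => bbbbaa => bbbba
  | babbbbab => bbbab => bbb
  | babbaabaab => baabaab => babaab => baab => bab => b
  | babbaba => baba => ba

aa->a; aaa->b; ab->; abb->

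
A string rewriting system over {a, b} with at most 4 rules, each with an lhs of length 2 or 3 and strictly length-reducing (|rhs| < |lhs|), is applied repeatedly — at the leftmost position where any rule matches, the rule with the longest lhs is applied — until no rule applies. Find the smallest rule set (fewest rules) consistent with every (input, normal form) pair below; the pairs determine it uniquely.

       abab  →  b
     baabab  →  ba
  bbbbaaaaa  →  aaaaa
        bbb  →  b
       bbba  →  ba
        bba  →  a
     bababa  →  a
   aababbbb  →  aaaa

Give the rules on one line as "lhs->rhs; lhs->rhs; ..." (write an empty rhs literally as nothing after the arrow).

  | abab => bbb => b
  | baabab => babbb => baab => ba
  | bbbbaaaaa => bbaaaaa => aaaaa
  | bbb => b

ab->; aba->bb; abb->aa; bb->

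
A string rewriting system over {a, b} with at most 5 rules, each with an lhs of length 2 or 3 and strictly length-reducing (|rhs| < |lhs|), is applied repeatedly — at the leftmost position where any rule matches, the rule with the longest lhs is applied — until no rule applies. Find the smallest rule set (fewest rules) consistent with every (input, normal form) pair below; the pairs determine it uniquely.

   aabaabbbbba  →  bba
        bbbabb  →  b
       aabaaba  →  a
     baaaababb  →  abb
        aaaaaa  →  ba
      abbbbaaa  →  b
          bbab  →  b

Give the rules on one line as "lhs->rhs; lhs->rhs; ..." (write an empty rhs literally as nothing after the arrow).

aa->b; baa->a; bab->; bbb->b

  | aabaabbbbba => bbaabbbbba => babbbbba => bbbba => bba
  | bbbabb => babb => b
  | aabaaba => bbaaba => baba => a
  | baaaababb => aaababb => bababb => abb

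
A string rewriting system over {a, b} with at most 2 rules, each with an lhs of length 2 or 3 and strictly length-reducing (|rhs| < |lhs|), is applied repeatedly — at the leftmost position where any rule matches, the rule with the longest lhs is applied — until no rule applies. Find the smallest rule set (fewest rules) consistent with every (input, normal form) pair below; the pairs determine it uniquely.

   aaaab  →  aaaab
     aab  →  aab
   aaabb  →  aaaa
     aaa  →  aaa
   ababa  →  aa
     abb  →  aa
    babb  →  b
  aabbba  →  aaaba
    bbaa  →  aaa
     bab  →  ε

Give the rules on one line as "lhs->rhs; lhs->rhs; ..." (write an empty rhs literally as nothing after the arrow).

bab->; bb->a

  | aaaab
  | aab
  | aaabb => aaaa
  | aaa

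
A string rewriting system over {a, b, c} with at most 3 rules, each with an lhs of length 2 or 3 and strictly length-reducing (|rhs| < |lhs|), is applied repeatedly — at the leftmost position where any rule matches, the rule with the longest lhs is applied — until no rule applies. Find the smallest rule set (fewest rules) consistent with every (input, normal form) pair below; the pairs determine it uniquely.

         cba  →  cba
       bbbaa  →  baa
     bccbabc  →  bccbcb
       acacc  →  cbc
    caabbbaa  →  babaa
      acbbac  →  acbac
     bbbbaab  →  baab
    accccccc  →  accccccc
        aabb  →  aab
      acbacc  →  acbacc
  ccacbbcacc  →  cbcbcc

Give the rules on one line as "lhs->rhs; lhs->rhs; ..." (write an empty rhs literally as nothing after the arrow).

abc->cb; bb->b; ca->b

  | cba
  | bbbaa => bbaa => baa
  | bccbabc => bccbcb
  | acacc => abcc => cbc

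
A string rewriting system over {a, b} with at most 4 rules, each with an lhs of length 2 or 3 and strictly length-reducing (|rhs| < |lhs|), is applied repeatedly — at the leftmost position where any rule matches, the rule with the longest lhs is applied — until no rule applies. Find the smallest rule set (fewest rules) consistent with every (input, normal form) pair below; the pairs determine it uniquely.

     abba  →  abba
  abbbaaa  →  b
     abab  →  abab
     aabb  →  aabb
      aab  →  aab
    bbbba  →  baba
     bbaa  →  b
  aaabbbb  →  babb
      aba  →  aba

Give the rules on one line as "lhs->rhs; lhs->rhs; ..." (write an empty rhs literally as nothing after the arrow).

  | abba
  | abbbaaa => abaaaa => aaa => b
  | abab
  | aabb

aaa->b; baa->; bbb->ba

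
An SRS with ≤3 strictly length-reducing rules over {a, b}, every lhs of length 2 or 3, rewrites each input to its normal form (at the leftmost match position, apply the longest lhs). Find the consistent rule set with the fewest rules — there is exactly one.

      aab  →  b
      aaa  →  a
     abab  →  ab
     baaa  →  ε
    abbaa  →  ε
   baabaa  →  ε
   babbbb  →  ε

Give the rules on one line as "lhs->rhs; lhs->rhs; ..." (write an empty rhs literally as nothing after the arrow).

aa->; ba->; bb->a

  | aab => b
  | aaa => a
  | abab => ab
  | baaa => aa => ε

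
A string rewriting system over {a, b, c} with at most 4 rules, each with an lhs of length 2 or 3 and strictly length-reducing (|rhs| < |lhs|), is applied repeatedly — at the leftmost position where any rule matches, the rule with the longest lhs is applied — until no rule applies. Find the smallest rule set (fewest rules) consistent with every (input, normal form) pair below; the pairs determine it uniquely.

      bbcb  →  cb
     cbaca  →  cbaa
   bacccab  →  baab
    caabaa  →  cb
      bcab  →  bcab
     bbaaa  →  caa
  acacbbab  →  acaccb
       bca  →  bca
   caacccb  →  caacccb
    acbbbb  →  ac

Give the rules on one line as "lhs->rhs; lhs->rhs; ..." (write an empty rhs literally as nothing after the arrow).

aba->b; bac->ba; bb->; bba->c

  | bbcb => cb
  | cbaca => cbaa
  | bacccab => baccab => bacab => baab
  | caabaa => caba => cb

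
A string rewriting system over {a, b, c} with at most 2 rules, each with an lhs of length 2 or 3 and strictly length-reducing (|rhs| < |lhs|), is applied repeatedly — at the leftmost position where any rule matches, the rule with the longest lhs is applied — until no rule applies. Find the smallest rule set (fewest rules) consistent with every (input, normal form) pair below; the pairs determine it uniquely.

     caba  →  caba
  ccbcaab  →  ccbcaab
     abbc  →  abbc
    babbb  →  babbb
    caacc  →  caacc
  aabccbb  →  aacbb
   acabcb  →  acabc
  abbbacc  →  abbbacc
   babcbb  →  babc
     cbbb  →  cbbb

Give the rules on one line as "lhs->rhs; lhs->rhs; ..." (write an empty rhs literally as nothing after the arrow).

bcb->bc; bcc->c

  | caba
  | ccbcaab
  | abbc
  | babbb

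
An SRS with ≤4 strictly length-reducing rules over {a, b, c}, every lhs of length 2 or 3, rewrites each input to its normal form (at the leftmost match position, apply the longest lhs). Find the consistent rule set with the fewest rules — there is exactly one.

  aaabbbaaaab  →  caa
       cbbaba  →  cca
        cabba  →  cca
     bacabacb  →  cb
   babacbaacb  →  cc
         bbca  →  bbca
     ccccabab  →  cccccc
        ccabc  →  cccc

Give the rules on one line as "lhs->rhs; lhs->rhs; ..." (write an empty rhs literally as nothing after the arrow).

ab->c; ac->; ba->a

  | aaabbbaaaab => aacbbaaaab => abbaaaab => cbaaaab => caaaab => caaac => caa
  | cbbaba => cbaba => caba => cca
  | cabba => ccba => cca
  | bacabacb => acabacb => abacb => cacb => cb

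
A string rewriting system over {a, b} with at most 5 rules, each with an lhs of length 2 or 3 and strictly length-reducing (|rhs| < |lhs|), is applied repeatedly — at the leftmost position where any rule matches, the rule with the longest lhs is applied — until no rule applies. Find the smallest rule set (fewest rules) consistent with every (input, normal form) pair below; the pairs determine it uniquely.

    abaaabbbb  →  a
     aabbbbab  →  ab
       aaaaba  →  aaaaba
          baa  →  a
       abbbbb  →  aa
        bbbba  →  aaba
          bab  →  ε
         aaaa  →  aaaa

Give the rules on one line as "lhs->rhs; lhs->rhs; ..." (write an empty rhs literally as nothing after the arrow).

abb->; baa->a; bab->; bbb->aa

  | abaaabbbb => aaabbbb => aabb => a
  | aabbbbab => abbab => ab
  | aaaaba
  | baa => a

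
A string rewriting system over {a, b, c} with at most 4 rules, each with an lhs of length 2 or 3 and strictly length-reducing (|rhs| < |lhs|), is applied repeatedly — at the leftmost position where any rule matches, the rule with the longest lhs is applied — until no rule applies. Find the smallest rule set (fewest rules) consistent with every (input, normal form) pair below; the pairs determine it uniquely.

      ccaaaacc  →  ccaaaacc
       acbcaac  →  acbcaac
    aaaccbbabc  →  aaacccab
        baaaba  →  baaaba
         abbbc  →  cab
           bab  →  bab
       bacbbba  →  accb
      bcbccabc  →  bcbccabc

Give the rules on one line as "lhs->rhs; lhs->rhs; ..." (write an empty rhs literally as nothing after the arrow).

  | ccaaaacc
  | acbcaac
  | aaaccbbabc => aaacccbbc => aaacccab
  | baaaba

abb->cb; bac->aa; bba->cb; bbc->ab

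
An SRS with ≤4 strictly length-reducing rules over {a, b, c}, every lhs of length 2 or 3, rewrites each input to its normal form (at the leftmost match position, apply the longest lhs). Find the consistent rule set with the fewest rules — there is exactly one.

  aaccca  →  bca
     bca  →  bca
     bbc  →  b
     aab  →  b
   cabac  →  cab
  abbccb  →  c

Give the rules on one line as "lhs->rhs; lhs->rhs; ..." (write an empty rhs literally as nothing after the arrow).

  | aaccca => ccca => bca
  | bca
  | bbc => cc => b
  | aab => b

aa->; ac->; bb->c; cc->b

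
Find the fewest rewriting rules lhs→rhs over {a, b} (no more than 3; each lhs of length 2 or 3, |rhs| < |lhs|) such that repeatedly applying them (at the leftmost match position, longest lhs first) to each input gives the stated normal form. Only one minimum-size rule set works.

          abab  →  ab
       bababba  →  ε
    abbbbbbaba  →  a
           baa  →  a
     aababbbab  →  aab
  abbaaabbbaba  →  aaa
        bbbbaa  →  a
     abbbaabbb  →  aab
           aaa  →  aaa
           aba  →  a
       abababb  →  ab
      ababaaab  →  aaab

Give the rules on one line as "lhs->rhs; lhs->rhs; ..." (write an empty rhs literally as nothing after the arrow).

ba->; bb->b

  | abab => ab
  | bababba => babba => bba => ba => ε
  | abbbbbbaba => abbbbbaba => abbbbaba => abbbaba => abbaba => ababa => aba => a
  | baa => a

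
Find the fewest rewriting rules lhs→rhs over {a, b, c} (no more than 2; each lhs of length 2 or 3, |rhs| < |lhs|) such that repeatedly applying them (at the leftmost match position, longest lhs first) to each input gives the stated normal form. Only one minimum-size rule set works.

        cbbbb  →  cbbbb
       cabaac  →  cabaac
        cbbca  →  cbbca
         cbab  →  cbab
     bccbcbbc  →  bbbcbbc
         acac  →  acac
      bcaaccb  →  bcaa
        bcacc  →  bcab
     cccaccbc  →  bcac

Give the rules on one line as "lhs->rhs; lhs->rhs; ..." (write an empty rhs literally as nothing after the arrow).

abb->a; cc->b

  | cbbbb
  | cabaac
  | cbbca
  | cbab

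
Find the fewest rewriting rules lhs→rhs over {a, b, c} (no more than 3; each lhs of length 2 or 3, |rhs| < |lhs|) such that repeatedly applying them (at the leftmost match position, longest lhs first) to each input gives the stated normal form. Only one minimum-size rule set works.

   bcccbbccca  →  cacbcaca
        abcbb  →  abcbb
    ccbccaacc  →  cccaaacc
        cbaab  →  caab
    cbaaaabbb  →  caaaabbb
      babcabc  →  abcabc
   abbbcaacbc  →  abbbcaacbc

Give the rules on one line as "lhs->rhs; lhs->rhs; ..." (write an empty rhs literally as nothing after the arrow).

  | bcccbbccca => cacbbccca => cacbcaca
  | abcbb
  | ccbccaacc => cccaaacc
  | cbaab => caab

ba->a; bcc->ca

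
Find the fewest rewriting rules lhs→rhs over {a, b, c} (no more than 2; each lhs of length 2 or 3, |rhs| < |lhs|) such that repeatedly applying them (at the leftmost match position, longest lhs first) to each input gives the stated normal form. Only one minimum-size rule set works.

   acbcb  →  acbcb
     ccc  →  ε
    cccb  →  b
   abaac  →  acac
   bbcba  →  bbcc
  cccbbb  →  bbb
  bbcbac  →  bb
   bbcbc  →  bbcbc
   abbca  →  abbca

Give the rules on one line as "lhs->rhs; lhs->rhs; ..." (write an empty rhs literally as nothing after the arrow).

ba->c; ccc->

  | acbcb
  | ccc => ε
  | cccb => b
  | abaac => acac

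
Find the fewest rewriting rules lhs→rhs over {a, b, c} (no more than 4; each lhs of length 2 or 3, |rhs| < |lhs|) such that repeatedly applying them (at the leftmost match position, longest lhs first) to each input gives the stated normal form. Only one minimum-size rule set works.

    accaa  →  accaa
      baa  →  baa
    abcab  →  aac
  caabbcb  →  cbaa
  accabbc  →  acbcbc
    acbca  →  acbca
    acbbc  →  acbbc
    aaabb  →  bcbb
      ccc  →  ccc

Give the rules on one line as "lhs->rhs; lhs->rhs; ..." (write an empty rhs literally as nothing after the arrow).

aaa->bc; abb->aa; cab->bc; ccb->aa

  | accaa
  | baa
  | abcab => abbc => aac
  | caabbcb => caaacb => cbccb => cbaa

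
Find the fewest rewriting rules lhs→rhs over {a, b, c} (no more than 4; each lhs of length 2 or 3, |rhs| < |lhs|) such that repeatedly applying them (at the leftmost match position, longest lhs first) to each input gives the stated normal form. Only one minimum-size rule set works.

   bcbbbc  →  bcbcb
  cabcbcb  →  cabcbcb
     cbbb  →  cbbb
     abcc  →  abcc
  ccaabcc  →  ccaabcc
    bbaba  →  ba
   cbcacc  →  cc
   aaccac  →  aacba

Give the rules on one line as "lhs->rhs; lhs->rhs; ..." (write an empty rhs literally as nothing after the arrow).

  | bcbbbc => bcbcb
  | cabcbcb
  | cbbb
  | abcc

bba->; bbc->cb; cac->ba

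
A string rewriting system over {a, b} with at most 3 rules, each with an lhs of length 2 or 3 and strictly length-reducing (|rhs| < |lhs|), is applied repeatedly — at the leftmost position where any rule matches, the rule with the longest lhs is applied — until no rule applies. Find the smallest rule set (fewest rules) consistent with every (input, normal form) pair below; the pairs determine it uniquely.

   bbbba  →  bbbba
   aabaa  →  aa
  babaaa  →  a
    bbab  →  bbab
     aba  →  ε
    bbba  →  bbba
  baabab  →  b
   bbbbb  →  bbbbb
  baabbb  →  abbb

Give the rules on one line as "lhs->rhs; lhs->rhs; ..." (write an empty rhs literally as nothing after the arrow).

aba->; baa->a

  | bbbba
  | aabaa => aa
  | babaaa => baa => a
  | bbab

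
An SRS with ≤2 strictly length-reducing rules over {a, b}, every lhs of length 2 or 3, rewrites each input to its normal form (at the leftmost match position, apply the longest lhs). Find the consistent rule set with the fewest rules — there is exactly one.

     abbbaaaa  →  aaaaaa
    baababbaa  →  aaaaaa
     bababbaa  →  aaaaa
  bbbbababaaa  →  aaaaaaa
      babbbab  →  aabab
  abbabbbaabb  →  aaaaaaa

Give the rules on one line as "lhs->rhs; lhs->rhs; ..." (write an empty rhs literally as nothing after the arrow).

  | abbbaaaa => aabaaaa => aaaaaa
  | baababbaa => aababbaa => aabaaaa => aaaaaa
  | bababbaa => babaaaa => baaaaa => aaaaa
  | bbbbababaaa => abbababaaa => aaababaaa => aaabaaaa => aaaaaaa

baa->aa; bb->a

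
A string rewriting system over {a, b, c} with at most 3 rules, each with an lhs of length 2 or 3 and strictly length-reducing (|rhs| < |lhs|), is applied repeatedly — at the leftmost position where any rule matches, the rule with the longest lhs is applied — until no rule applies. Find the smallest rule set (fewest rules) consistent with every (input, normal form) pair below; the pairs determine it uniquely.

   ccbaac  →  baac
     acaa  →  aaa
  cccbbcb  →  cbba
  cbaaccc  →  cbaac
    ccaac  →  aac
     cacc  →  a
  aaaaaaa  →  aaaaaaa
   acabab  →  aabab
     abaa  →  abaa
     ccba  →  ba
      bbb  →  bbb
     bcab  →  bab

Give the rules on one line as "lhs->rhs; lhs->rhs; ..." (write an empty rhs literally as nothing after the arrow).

  | ccbaac => baac
  | acaa => aaa
  | cccbbcb => cbbcb => cbba
  | cbaaccc => cbaac

bcb->ba; ca->a; cc->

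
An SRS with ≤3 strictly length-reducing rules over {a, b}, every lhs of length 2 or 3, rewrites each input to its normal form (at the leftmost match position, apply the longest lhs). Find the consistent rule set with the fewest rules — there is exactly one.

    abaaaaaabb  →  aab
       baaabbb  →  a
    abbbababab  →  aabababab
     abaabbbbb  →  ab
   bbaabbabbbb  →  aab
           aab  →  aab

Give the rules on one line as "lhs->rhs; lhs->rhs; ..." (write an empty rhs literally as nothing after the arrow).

  | abaaaaaabb => abaaaabb => abaabb => abbb => aab
  | baaabbb => babbb => baab => bb => a
  | abbbababab => aabababab
  | abaabbbbb => abbbbbb => aabbbb => aaabb => bbb => ab

aaa->b; baa->b; bb->a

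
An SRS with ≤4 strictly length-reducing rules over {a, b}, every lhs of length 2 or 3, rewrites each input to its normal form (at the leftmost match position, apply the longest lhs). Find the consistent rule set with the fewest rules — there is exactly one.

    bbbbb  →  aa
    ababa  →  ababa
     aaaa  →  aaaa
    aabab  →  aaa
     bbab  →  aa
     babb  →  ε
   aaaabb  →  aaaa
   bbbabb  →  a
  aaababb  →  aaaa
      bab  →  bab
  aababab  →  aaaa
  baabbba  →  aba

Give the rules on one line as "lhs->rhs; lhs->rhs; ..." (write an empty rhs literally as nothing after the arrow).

  | bbbbb => abbb => aab => aa
  | ababa
  | aaaa
  | aabab => aaab => aaa

aab->aa; baa->; bb->a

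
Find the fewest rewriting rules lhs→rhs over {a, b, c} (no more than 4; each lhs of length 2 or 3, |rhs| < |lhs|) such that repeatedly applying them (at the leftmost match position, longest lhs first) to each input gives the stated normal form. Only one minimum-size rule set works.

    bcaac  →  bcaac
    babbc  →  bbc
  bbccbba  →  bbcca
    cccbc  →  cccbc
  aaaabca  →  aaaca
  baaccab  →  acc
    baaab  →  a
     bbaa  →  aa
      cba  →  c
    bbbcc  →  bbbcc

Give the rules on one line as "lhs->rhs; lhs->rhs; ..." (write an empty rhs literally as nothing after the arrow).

ab->; ba->; bba->a

  | bcaac
  | babbc => bbc
  | bbccbba => bbcca
  | cccbc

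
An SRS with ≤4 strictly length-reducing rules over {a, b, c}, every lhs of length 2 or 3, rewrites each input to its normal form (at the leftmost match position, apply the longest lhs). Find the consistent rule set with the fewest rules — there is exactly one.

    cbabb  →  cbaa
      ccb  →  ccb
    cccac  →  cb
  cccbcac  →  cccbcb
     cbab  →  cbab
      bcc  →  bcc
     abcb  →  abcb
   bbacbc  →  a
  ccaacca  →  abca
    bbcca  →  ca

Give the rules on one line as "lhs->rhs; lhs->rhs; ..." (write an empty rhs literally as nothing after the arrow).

  | cbabb => cbaa
  | ccb
  | cccac => cac => cb
  | cccbcac => cccbcb

ac->b; bb->a; bbc->; cca->a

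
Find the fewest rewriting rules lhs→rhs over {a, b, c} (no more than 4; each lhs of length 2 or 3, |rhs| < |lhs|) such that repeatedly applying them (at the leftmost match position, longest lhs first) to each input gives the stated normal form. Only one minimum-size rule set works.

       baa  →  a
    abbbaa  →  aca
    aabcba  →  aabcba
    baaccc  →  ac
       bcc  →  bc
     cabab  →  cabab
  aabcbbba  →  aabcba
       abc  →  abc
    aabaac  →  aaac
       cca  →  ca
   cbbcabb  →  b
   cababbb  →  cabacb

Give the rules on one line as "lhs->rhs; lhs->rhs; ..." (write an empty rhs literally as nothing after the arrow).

baa->a; bb->c; cac->b; cc->c

  | baa => a
  | abbbaa => acbaa => aca
  | aabcba
  | baaccc => accc => acc => ac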